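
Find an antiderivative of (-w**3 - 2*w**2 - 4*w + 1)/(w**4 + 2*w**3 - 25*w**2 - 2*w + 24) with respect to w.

Factor the denominator: (w - 4)*(w - 1)*(w + 1)*(w + 6).
Partial-fraction decomposition: -169/(350*(w + 6)) + 2/(25*(w + 1)) + 1/(7*(w - 1)) - 37/(50*(w - 4)).
Integrate each term: A/(w−a) contributes A·log|w−a|.

-37*log(w - 4)/50 + log(w - 1)/7 + 2*log(w + 1)/25 - 169*log(w + 6)/350 + C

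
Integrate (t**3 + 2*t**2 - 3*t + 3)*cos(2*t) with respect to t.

t**3*sin(2*t)/2 + t**2*sin(2*t) + 3*t**2*cos(2*t)/4 - 9*t*sin(2*t)/4 + t*cos(2*t) + sin(2*t) - 9*cos(2*t)/8 + C

Use integration by parts with u = t**3 + 2*t**2 - 3*t + 3, dv = cos(2*t) dt, so v = sin(2*t)/2.
Apply parts 3 times (tabular method): alternate signs, differentiate u down to 0, integrate dv up.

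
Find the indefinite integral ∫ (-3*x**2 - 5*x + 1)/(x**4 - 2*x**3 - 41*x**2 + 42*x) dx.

Factor the denominator: x*(x - 7)*(x - 1)*(x + 6).
Partial-fraction decomposition: 11/(78*(x + 6)) + 1/(6*(x - 1)) - 181/(546*(x - 7)) + 1/(42*x).
Integrate each term: A/(x−a) contributes A·log|x−a|.

log(x)/42 - 181*log(x - 7)/546 + log(x - 1)/6 + 11*log(x + 6)/78 + C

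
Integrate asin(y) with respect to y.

y*asin(y) + sqrt(-y**2 + 1) + C

Use integration by parts with u = arcsin(y), dv = dy.
Then du = 1/sqrt(-y**2 + 1) dy.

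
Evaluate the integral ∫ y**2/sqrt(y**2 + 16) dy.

Substitute y = 4·tan(θ), so dy = 4·sec(θ)^2 dθ and the radical becomes sqrt(y**2 + 16) = 4·sec(θ) by the Pythagorean identity.
Integrate the resulting trig expression in θ, then back-substitute tan(θ) = y/4, sec(θ) = sqrt(y**2 + 16)/4 (absorbing any constant into C).

y*sqrt(y**2 + 16)/2 - 8*log(y + sqrt(y**2 + 16)) + C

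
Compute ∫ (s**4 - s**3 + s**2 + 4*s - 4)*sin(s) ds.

Use integration by parts with u = s**4 - s**3 + s**2 + 4*s - 4, dv = sin(s) ds, so v = -cos(s).
Apply parts 4 times (tabular method): alternate signs, differentiate u down to 0, integrate dv up.

-s**4*cos(s) + 4*s**3*sin(s) + s**3*cos(s) - 3*s**2*sin(s) + 11*s**2*cos(s) - 22*s*sin(s) - 10*s*cos(s) + 10*sin(s) - 18*cos(s) + C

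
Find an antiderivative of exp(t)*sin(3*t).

exp(t)*sin(3*t)/10 - 3*exp(t)*cos(3*t)/10 + C

Let I denote the integral. Integrate by parts with u = sin(3*t), dv = exp(t) dt, so v = exp(t): I = exp(t)*sin(3*t) − 3·∫ exp(t)*cos(3*t) dt.
Apply parts again with u = cos(3*t), dv = exp(t) dt: ∫ exp(t)*cos(3*t) dt = exp(t)*cos(3*t) + 3·I. Substituting back brings back I: I = exp(t)*sin(3*t) - 3*exp(t)*cos(3*t) − 9·I.
Solving for I: (1 + 9)·I equals the remaining terms, so I = (1/10)·(exp(t)*sin(3*t) - 3*exp(t)*cos(3*t)).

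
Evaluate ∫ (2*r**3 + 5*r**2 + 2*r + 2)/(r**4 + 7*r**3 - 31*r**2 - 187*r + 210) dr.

129*log(r - 5)/176 - 11*log(r - 1)/224 - 262*log(r + 6)/77 + 151*log(r + 7)/32 + C

Factor the denominator: (r - 5)*(r - 1)*(r + 6)*(r + 7).
Partial-fraction decomposition: 151/(32*(r + 7)) - 262/(77*(r + 6)) - 11/(224*(r - 1)) + 129/(176*(r - 5)).
Integrate each term: A/(r−a) contributes A·log|r−a|.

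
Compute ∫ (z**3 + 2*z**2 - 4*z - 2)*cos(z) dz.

Use integration by parts with u = z**3 + 2*z**2 - 4*z - 2, dv = cos(z) dz, so v = sin(z).
Apply parts 3 times (tabular method): alternate signs, differentiate u down to 0, integrate dv up.

z**3*sin(z) + 2*z**2*sin(z) + 3*z**2*cos(z) - 10*z*sin(z) + 4*z*cos(z) - 6*sin(z) - 10*cos(z) + C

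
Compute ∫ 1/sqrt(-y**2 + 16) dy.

Substitute y = 4·sin(θ), so dy = 4·cos(θ) dθ and the radical becomes sqrt(-y**2 + 16) = 4·cos(θ) by the Pythagorean identity.
Integrate the resulting trig expression in θ, then back-substitute θ = asin(y/4), sin(θ) = y/4, cos(θ) = sqrt(-y**2 + 16)/4 (absorbing any constant into C).

asin(y/4) + C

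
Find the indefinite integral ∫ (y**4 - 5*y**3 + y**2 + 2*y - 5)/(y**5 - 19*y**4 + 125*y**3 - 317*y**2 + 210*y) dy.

Factor the denominator: y*(y - 7)*(y - 6)*(y - 5)*(y - 1).
Partial-fraction decomposition: 1/(20*(y - 1)) + 3/(4*(y - 5)) - 259/(30*(y - 6)) + 62/(7*(y - 7)) - 1/(42*y).
Integrate each term: A/(y−a) contributes A·log|y−a|.

-log(y)/42 + 62*log(y - 7)/7 - 259*log(y - 6)/30 + 3*log(y - 5)/4 + log(y - 1)/20 + C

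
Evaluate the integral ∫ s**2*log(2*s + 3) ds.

Use integration by parts with u = log(2*s + 3), dv = s**2 ds.
Then du = 2/(2*s + 3) ds and v = s**3/3.

s**3*log(2*s + 3)/3 - s**3/9 + s**2/4 - 3*s/4 + 9*log(2*s + 3)/8 + C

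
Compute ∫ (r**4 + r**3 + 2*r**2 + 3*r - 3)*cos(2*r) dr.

Use integration by parts with u = r**4 + r**3 + 2*r**2 + 3*r - 3, dv = cos(2*r) dr, so v = sin(2*r)/2.
Apply parts 4 times (tabular method): alternate signs, differentiate u down to 0, integrate dv up.

r**4*sin(2*r)/2 + r**3*sin(2*r)/2 + r**3*cos(2*r) - r**2*sin(2*r)/2 + 3*r**2*cos(2*r)/4 + 3*r*sin(2*r)/4 - r*cos(2*r)/2 - 5*sin(2*r)/4 + 3*cos(2*r)/8 + C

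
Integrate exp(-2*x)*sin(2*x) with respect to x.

Let I denote the integral. Integrate by parts with u = sin(2*x), dv = exp(-2*x) dx, so v = -exp(-2*x)/2: I = -exp(-2*x)*sin(2*x)/2 + ∫ exp(-2*x)*cos(2*x) dx.
Apply parts again with u = cos(2*x), dv = exp(-2*x) dx: ∫ exp(-2*x)*cos(2*x) dx = -exp(-2*x)*cos(2*x)/2 − I. Substituting back brings back I: I = -exp(-2*x)*sin(2*x)/2 - exp(-2*x)*cos(2*x)/2 − I.
Solving for I: (1 + 1)·I equals the remaining terms, so I = (1/2)·(-exp(-2*x)*sin(2*x)/2 - exp(-2*x)*cos(2*x)/2).

-exp(-2*x)*sin(2*x)/4 - exp(-2*x)*cos(2*x)/4 + C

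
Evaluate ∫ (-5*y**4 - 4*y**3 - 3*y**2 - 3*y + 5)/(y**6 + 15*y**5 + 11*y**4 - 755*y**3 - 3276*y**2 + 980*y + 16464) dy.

Factor the denominator: (y - 7)*(y - 2)*(y + 4)*(y + 6)*(y + 7)**2.
Partial-fraction decomposition: -314707/(11907*(y + 7)) - 5377/(189*(y + 7)**2) + 5701/(208*(y + 6)) - 1055/(1188*(y + 4)) + 25/(3888*(y - 2)) - 677/(7007*(y - 7)).
Integrate each term; A/(y−a) gives A·log|y−a|; A/(y−a)² gives −A/(y−a).

-677*log(y - 7)/7007 + 25*log(y - 2)/3888 - 1055*log(y + 4)/1188 + 5701*log(y + 6)/208 - 314707*log(y + 7)/11907 + 5377/(189*y + 1323) + C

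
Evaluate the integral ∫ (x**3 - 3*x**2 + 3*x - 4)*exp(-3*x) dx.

Use integration by parts with u = x**3 - 3*x**2 + 3*x - 4, dv = exp(-3*x) dx, so v = -exp(-3*x)/3.
Apply parts 3 times (tabular method): alternate signs, differentiate u down to 0, integrate dv up.

(-9*x**3 + 18*x**2 - 15*x + 31)*exp(-3*x)/27 + C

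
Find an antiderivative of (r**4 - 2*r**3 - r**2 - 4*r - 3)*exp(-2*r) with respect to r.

(-2*r**4 + 2*r**2 + 10*r + 11)*exp(-2*r)/4 + C

Use integration by parts with u = r**4 - 2*r**3 - r**2 - 4*r - 3, dv = exp(-2*r) dr, so v = -exp(-2*r)/2.
Apply parts 4 times (tabular method): alternate signs, differentiate u down to 0, integrate dv up.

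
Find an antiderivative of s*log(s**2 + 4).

Let u = s**2 + 4, so du = (2*s) ds.
The integral becomes (1/2)·∫ log(u) du; integrate by parts with u′=log(u), dv′=du.

s**2*log(s**2 + 4)/2 - s**2/2 + 2*log(s**2 + 4) + C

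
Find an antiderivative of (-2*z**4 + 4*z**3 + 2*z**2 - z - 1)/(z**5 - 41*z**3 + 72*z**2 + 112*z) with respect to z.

-log(z)/112 - 39849*log(z - 4)/48400 + 2*log(z + 1)/75 - 3035*log(z + 7)/2541 + 229/(220*z - 880) + C

Factor the denominator: z*(z - 4)**2*(z + 1)*(z + 7).
Partial-fraction decomposition: -3035/(2541*(z + 7)) + 2/(75*(z + 1)) - 39849/(48400*(z - 4)) - 229/(220*(z - 4)**2) - 1/(112*z).
Integrate each term; A/(z−a) gives A·log|z−a|; A/(z−a)² gives −A/(z−a).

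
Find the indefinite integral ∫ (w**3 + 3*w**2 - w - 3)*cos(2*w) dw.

Use integration by parts with u = w**3 + 3*w**2 - w - 3, dv = cos(2*w) dw, so v = sin(2*w)/2.
Apply parts 3 times (tabular method): alternate signs, differentiate u down to 0, integrate dv up.

w**3*sin(2*w)/2 + 3*w**2*sin(2*w)/2 + 3*w**2*cos(2*w)/4 - 5*w*sin(2*w)/4 + 3*w*cos(2*w)/2 - 9*sin(2*w)/4 - 5*cos(2*w)/8 + C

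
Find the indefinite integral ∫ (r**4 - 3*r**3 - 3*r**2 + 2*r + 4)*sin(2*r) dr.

Use integration by parts with u = r**4 - 3*r**3 - 3*r**2 + 2*r + 4, dv = sin(2*r) dr, so v = -cos(2*r)/2.
Apply parts 4 times (tabular method): alternate signs, differentiate u down to 0, integrate dv up.

-r**4*cos(2*r)/2 + r**3*sin(2*r) + 3*r**3*cos(2*r)/2 - 9*r**2*sin(2*r)/4 + 3*r**2*cos(2*r) - 3*r*sin(2*r) - 13*r*cos(2*r)/4 + 13*sin(2*r)/8 - 7*cos(2*r)/2 + C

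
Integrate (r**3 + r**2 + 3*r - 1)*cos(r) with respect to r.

Use integration by parts with u = r**3 + r**2 + 3*r - 1, dv = cos(r) dr, so v = sin(r).
Apply parts 3 times (tabular method): alternate signs, differentiate u down to 0, integrate dv up.

r**3*sin(r) + r**2*sin(r) + 3*r**2*cos(r) - 3*r*sin(r) + 2*r*cos(r) - 3*sin(r) - 3*cos(r) + C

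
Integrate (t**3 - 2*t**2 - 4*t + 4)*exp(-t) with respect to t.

(-t**3 - t**2 + 2*t - 2)*exp(-t) + C

Use integration by parts with u = t**3 - 2*t**2 - 4*t + 4, dv = exp(-t) dt, so v = -exp(-t).
Apply parts 3 times (tabular method): alternate signs, differentiate u down to 0, integrate dv up.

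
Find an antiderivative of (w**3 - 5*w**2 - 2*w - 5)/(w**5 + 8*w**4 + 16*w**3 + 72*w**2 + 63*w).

Factor the denominator: w*(w + 1)*(w + 7)*(w**2 + 9).
Partial-fraction decomposition: (436*w - 1341)/(2610*(w**2 + 9)) - 193/(812*(w + 7)) + 3/(20*(w + 1)) - 5/(63*w).
Integrate each term; A/(w−a) gives A·log|w−a|; the (Bw+D)/(w²+p²) term gives a log and an atan.

-5*log(w)/63 + 3*log(w + 1)/20 - 193*log(w + 7)/812 + 109*log(w**2 + 9)/1305 - 149*atan(w/3)/870 + C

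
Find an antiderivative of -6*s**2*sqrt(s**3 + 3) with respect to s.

Let u = s**3 + 3, so du = (3*s**2) ds.
Rewriting, the integral becomes -2·∫ √u du = -2·(2/3)u^(3/2).
Substituting back, u = s**3 + 3.

-4*(s**3 + 3)**(3/2)/3 + C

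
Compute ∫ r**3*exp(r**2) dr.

(r**2 - 1)*exp(r**2)/2 + C

Let u = r², du = 2r dr; rewrite as (1/2)∫ u^1·exp(1u) du.
Now integrate by parts 1 time.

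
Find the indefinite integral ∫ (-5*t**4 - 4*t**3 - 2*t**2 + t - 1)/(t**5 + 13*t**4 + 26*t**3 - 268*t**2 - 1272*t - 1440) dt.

-3671*log(t - 5)/7623 + 59*log(t + 2)/224 - 1061*log(t + 4)/72 + 38543*log(t + 6)/3872 - 5695/(88*t + 528) + C

Factor the denominator: (t - 5)*(t + 2)*(t + 4)*(t + 6)**2.
Partial-fraction decomposition: 38543/(3872*(t + 6)) + 5695/(88*(t + 6)**2) - 1061/(72*(t + 4)) + 59/(224*(t + 2)) - 3671/(7623*(t - 5)).
Integrate each term; A/(t−a) gives A·log|t−a|; A/(t−a)² gives −A/(t−a).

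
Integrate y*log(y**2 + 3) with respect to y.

Let u = y**2 + 3, so du = (2*y) dy.
The integral becomes (1/2)·∫ log(u) du; integrate by parts with u′=log(u), dv′=du.

y**2*log(y**2 + 3)/2 - y**2/2 + 3*log(y**2 + 3)/2 + C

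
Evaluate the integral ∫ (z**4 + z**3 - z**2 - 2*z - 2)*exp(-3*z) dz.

Use integration by parts with u = z**4 + z**3 - z**2 - 2*z - 2, dv = exp(-3*z) dz, so v = -exp(-3*z)/3.
Apply parts 4 times (tabular method): alternate signs, differentiate u down to 0, integrate dv up.

(-27*z**4 - 63*z**3 - 36*z**2 + 30*z + 64)*exp(-3*z)/81 + C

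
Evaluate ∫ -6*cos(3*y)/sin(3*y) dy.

-2*log(sin(3*y)) + C

Let u = sin(3*y), so du = (3*cos(3*y)) dy.
Rewriting, the integral becomes -2·∫ 1/u du = -2·log(u).
Substituting back, u = sin(3*y).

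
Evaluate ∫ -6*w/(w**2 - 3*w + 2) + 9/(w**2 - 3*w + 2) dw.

Let u = w**2 - 3*w + 2, so du = (2*w - 3) dw.
Rewriting, the integral becomes -3·∫ 1/u du = -3·log(u).
Substituting back, u = w**2 - 3*w + 2.

-3*log(w**2 - 3*w + 2) + C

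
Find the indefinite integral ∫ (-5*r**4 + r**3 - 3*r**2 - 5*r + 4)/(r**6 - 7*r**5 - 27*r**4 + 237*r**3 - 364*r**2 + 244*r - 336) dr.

Factor the denominator: (r - 7)*(r - 4)*(r - 2)*(r + 6)*(r**2 + 1).
Partial-fraction decomposition: 2*(67*r - 106)/(15725*(r**2 + 1)) + 677/(3848*(r + 6)) - 9/(40*(r - 2)) + 64/(51*(r - 4)) - 1184/(975*(r - 7)).
Integrate each term; A/(r−a) gives A·log|r−a|; the (Br+D)/(r²+p²) term gives a log and an atan.

-1184*log(r - 7)/975 + 64*log(r - 4)/51 - 9*log(r - 2)/40 + 677*log(r + 6)/3848 + 67*log(r**2 + 1)/15725 - 212*atan(r)/15725 + C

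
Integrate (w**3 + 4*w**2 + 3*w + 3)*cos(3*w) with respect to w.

Use integration by parts with u = w**3 + 4*w**2 + 3*w + 3, dv = cos(3*w) dw, so v = sin(3*w)/3.
Apply parts 3 times (tabular method): alternate signs, differentiate u down to 0, integrate dv up.

w**3*sin(3*w)/3 + 4*w**2*sin(3*w)/3 + w**2*cos(3*w)/3 + 7*w*sin(3*w)/9 + 8*w*cos(3*w)/9 + 19*sin(3*w)/27 + 7*cos(3*w)/27 + C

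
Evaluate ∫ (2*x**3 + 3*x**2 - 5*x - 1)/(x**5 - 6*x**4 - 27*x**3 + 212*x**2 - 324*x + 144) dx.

Factor the denominator: (x - 6)*(x - 4)*(x - 1)**2*(x + 6).
Partial-fraction decomposition: -59/(1176*(x + 6)) + 694/(11025*(x - 1)) - 1/(105*(x - 1)**2) - 31/(36*(x - 4)) + 509/(600*(x - 6)).
Integrate each term; A/(x−a) gives A·log|x−a|; A/(x−a)² gives −A/(x−a).

509*log(x - 6)/600 - 31*log(x - 4)/36 + 694*log(x - 1)/11025 - 59*log(x + 6)/1176 + 1/(105*x - 105) + C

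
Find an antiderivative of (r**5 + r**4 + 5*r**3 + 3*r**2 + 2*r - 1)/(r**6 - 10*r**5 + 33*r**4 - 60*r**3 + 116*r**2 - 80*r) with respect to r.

Factor the denominator: r*(r - 5)*(r - 4)*(r - 1)*(r**2 + 4).
Partial-fraction decomposition: (7*r - 23)/(580*(r**2 + 4)) + 11/(60*(r - 1)) - 331/(48*(r - 4)) + 4459/(580*(r - 5)) + 1/(80*r).
Integrate each term; A/(r−a) gives A·log|r−a|; the (Br+D)/(r²+p²) term gives a log and an atan.

log(r)/80 + 4459*log(r - 5)/580 - 331*log(r - 4)/48 + 11*log(r - 1)/60 + 7*log(r**2 + 4)/1160 - 23*atan(r/2)/1160 + C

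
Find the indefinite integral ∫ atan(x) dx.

Use integration by parts with u = arctan(x), dv = dx.
Then du = 1/(x**2 + 1) dx.

x*atan(x) - log(x**2 + 1)/2 + C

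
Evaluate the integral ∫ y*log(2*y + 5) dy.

y**2*log(2*y + 5)/2 - y**2/4 + 5*y/4 - 25*log(2*y + 5)/8 + C

Use integration by parts with u = log(2*y + 5), dv = y dy.
Then du = 2/(2*y + 5) dy and v = y**2/2.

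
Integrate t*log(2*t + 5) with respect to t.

t**2*log(2*t + 5)/2 - t**2/4 + 5*t/4 - 25*log(2*t + 5)/8 + C

Use integration by parts with u = log(2*t + 5), dv = t dt.
Then du = 2/(2*t + 5) dt and v = t**2/2.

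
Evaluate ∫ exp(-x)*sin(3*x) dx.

Let I denote the integral. Integrate by parts with u = sin(3*x), dv = exp(-x) dx, so v = -exp(-x): I = -exp(-x)*sin(3*x) + 3·∫ exp(-x)*cos(3*x) dx.
Apply parts again with u = cos(3*x), dv = exp(-x) dx: ∫ exp(-x)*cos(3*x) dx = -exp(-x)*cos(3*x) − 3·I. Substituting back brings back I: I = -exp(-x)*sin(3*x) - 3*exp(-x)*cos(3*x) − 9·I.
Solving for I: (1 + 9)·I equals the remaining terms, so I = (1/10)·(-exp(-x)*sin(3*x) - 3*exp(-x)*cos(3*x)).

-exp(-x)*sin(3*x)/10 - 3*exp(-x)*cos(3*x)/10 + C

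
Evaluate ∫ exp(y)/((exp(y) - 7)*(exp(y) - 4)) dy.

log(exp(y) - 7)/3 - log(exp(y) - 4)/3 + C

Let u = e^y, du = e^y dy.
The integral becomes ∫ du/((u-7)(u-4)); decompose into partial fractions.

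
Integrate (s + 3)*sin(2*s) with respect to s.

Use integration by parts with u = s + 3, dv = sin(2*s) ds, so v = -cos(2*s)/2.
Apply parts 1 times (tabular method): alternate signs, differentiate u down to 0, integrate dv up.

-s*cos(2*s)/2 + sin(2*s)/4 - 3*cos(2*s)/2 + C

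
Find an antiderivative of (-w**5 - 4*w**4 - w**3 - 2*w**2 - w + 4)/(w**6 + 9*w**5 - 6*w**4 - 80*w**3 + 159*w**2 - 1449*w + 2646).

-611*log(w - 3)/1800 + 110*log(w - 2)/1053 - 8513491*log(w + 7)/13624200 - 55157*log(w**2 + 9)/787176 + 829*atan(w/3)/393588 - 7459/(5220*w + 36540) + C

Factor the denominator: (w - 3)*(w - 2)*(w + 7)**2*(w**2 + 9).
Partial-fraction decomposition: -(55157*w - 2487)/(393588*(w**2 + 9)) - 8513491/(13624200*(w + 7)) + 7459/(5220*(w + 7)**2) + 110/(1053*(w - 2)) - 611/(1800*(w - 3)).
Integrate each term; A/(w−a) gives A·log|w−a|; the (Bw+D)/(w²+p²) term gives a log and an atan.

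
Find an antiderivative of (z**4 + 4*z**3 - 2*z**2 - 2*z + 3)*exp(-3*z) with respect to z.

Use integration by parts with u = z**4 + 4*z**3 - 2*z**2 - 2*z + 3, dv = exp(-3*z) dz, so v = -exp(-3*z)/3.
Apply parts 4 times (tabular method): alternate signs, differentiate u down to 0, integrate dv up.

(-27*z**4 - 144*z**3 - 90*z**2 - 6*z - 83)*exp(-3*z)/81 + C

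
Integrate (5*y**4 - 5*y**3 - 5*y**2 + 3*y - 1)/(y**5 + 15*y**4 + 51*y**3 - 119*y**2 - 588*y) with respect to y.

log(y)/588 + 233*log(y - 3)/2100 + 1507*log(y + 4)/252 - 48193*log(y + 7)/44100 + 13453/(210*y + 1470) + C

Factor the denominator: y*(y - 3)*(y + 4)*(y + 7)**2.
Partial-fraction decomposition: -48193/(44100*(y + 7)) - 13453/(210*(y + 7)**2) + 1507/(252*(y + 4)) + 233/(2100*(y - 3)) + 1/(588*y).
Integrate each term; A/(y−a) gives A·log|y−a|; A/(y−a)² gives −A/(y−a).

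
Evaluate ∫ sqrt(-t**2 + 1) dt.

Substitute t = sin(θ), so dt = cos(θ) dθ and the radical becomes sqrt(-t**2 + 1) = cos(θ) by the Pythagorean identity.
Integrate the resulting trig expression in θ, then back-substitute θ = asin(t), sin(θ) = t, cos(θ) = sqrt(-t**2 + 1) (absorbing any constant into C).

t*sqrt(-t**2 + 1)/2 + asin(t)/2 + C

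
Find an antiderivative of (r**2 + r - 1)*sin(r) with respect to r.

Use integration by parts with u = r**2 + r - 1, dv = sin(r) dr, so v = -cos(r).
Apply parts 2 times (tabular method): alternate signs, differentiate u down to 0, integrate dv up.

-r**2*cos(r) + 2*r*sin(r) - r*cos(r) + sin(r) + 3*cos(r) + C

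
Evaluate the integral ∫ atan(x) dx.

Use integration by parts with u = arctan(x), dv = dx.
Then du = 1/(x**2 + 1) dx.

x*atan(x) - log(x**2 + 1)/2 + C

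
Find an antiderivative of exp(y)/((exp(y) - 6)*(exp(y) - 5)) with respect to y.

log(exp(y) - 6) - log(exp(y) - 5) + C

Let u = e^y, du = e^y dy.
The integral becomes ∫ du/((u-5)(u-6)); decompose into partial fractions.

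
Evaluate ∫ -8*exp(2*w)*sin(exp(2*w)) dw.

4*cos(exp(2*w)) + C

Let u = exp(2*w), so du = (2*exp(2*w)) dw.
Rewriting, the integral becomes -4·∫ sin(u) du = -4·-cos(u).
Substituting back, u = exp(2*w).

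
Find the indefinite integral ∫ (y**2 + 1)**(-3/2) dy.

Substitute y = tan(θ), so dy = sec(θ)^2 dθ and the radical becomes sqrt(y**2 + 1) = sec(θ) by the Pythagorean identity.
Integrate the resulting trig expression in θ, then back-substitute tan(θ) = y, sec(θ) = sqrt(y**2 + 1) (absorbing any constant into C).

y/sqrt(y**2 + 1) + C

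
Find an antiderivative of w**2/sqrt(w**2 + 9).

w*sqrt(w**2 + 9)/2 - 9*log(w + sqrt(w**2 + 9))/2 + C

Substitute w = 3·tan(θ), so dw = 3·sec(θ)^2 dθ and the radical becomes sqrt(w**2 + 9) = 3·sec(θ) by the Pythagorean identity.
Integrate the resulting trig expression in θ, then back-substitute tan(θ) = w/3, sec(θ) = sqrt(w**2 + 9)/3 (absorbing any constant into C).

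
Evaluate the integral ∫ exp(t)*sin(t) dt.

Let I denote the integral. Integrate by parts with u = sin(t), dv = exp(t) dt, so v = exp(t): I = exp(t)*sin(t) − ∫ exp(t)*cos(t) dt.
Apply parts again with u = cos(t), dv = exp(t) dt: ∫ exp(t)*cos(t) dt = exp(t)*cos(t) + I. Substituting back brings back I: I = exp(t)*sin(t) - exp(t)*cos(t) − I.
Solving for I: (1 + 1)·I equals the remaining terms, so I = (1/2)·(exp(t)*sin(t) - exp(t)*cos(t)).

exp(t)*sin(t)/2 - exp(t)*cos(t)/2 + C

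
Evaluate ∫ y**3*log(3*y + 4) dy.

y**4*log(3*y + 4)/4 - y**4/16 + y**3/9 - 2*y**2/9 + 16*y/27 - 64*log(3*y + 4)/81 + C

Use integration by parts with u = log(3*y + 4), dv = y**3 dy.
Then du = 3/(3*y + 4) dy and v = y**4/4.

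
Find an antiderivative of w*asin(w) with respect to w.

Use integration by parts with u = arcsin(w), dv = w dw.
Then du = 1/sqrt(-w**2 + 1) dw.

w**2*asin(w)/2 + w*sqrt(-w**2 + 1)/4 - asin(w)/4 + C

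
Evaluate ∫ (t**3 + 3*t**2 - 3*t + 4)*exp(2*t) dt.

(4*t**3 + 6*t**2 - 18*t + 25)*exp(2*t)/8 + C

Use integration by parts with u = t**3 + 3*t**2 - 3*t + 4, dv = exp(2*t) dt, so v = exp(2*t)/2.
Apply parts 3 times (tabular method): alternate signs, differentiate u down to 0, integrate dv up.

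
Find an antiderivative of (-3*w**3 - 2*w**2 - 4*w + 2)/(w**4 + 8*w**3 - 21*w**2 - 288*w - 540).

-371*log(w - 6)/594 - 77*log(w + 3)/54 + 347*log(w + 5)/22 - 301*log(w + 6)/18 + C

Factor the denominator: (w - 6)*(w + 3)*(w + 5)*(w + 6).
Partial-fraction decomposition: -301/(18*(w + 6)) + 347/(22*(w + 5)) - 77/(54*(w + 3)) - 371/(594*(w - 6)).
Integrate each term: A/(w−a) contributes A·log|w−a|.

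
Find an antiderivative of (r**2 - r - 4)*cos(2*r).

r**2*sin(2*r)/2 - r*sin(2*r)/2 + r*cos(2*r)/2 - 9*sin(2*r)/4 - cos(2*r)/4 + C

Use integration by parts with u = r**2 - r - 4, dv = cos(2*r) dr, so v = sin(2*r)/2.
Apply parts 2 times (tabular method): alternate signs, differentiate u down to 0, integrate dv up.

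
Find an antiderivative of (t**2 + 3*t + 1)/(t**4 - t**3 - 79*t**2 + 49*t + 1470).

Factor the denominator: (t - 7)*(t - 6)*(t + 5)*(t + 7).
Partial-fraction decomposition: -29/(364*(t + 7)) + 1/(24*(t + 5)) - 5/(13*(t - 6)) + 71/(168*(t - 7)).
Integrate each term: A/(t−a) contributes A·log|t−a|.

71*log(t - 7)/168 - 5*log(t - 6)/13 + log(t + 5)/24 - 29*log(t + 7)/364 + C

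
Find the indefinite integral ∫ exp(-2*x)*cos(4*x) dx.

Let I denote the integral. Integrate by parts with u = cos(4*x), dv = exp(-2*x) dx, so v = -exp(-2*x)/2: I = -exp(-2*x)*cos(4*x)/2 − 2·∫ exp(-2*x)*sin(4*x) dx.
Apply parts again with u = sin(4*x), dv = exp(-2*x) dx: ∫ exp(-2*x)*sin(4*x) dx = -exp(-2*x)*sin(4*x)/2 + 2·I. Substituting back brings back I: I = exp(-2*x)*sin(4*x) - exp(-2*x)*cos(4*x)/2 − 4·I.
Solving for I: (1 + 4)·I equals the remaining terms, so I = (1/5)·(exp(-2*x)*sin(4*x) - exp(-2*x)*cos(4*x)/2).

exp(-2*x)*sin(4*x)/5 - exp(-2*x)*cos(4*x)/10 + C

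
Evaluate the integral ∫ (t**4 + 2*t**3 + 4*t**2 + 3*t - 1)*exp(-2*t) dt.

Use integration by parts with u = t**4 + 2*t**3 + 4*t**2 + 3*t - 1, dv = exp(-2*t) dt, so v = -exp(-2*t)/2.
Apply parts 4 times (tabular method): alternate signs, differentiate u down to 0, integrate dv up.

(-2*t**4 - 8*t**3 - 20*t**2 - 26*t - 11)*exp(-2*t)/4 + C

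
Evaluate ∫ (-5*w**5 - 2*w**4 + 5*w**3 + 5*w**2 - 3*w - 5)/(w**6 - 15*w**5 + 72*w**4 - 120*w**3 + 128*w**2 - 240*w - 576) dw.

Factor the denominator: (w - 6)**2*(w - 4)*(w + 1)*(w**2 + 4).
Partial-fraction decomposition: (103*w + 57)/(400*(w**2 + 4)) - 1/(1225*(w + 1)) - 5249/(400*(w - 4)) + 15417/(1960*(w - 6)) - 8047/(112*(w - 6)**2).
Integrate each term; A/(w−a) gives A·log|w−a|; the (Bw+D)/(w²+p²) term gives a log and an atan.

15417*log(w - 6)/1960 - 5249*log(w - 4)/400 - log(w + 1)/1225 + 103*log(w**2 + 4)/800 + 57*atan(w/2)/800 + 8047/(112*w - 672) + C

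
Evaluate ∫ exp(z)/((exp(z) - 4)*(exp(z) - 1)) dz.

log(exp(z) - 4)/3 - log(exp(z) - 1)/3 + C

Let u = e^z, du = e^z dz.
The integral becomes ∫ du/((u-1)(u-4)); decompose into partial fractions.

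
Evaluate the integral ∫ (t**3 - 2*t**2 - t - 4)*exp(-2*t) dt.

(-4*t**3 + 2*t**2 + 6*t + 19)*exp(-2*t)/8 + C

Use integration by parts with u = t**3 - 2*t**2 - t - 4, dv = exp(-2*t) dt, so v = -exp(-2*t)/2.
Apply parts 3 times (tabular method): alternate signs, differentiate u down to 0, integrate dv up.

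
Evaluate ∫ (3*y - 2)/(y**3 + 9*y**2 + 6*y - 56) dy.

Factor the denominator: (y - 2)*(y + 4)*(y + 7).
Partial-fraction decomposition: -23/(27*(y + 7)) + 7/(9*(y + 4)) + 2/(27*(y - 2)).
Integrate each term: A/(y−a) contributes A·log|y−a|.

2*log(y - 2)/27 + 7*log(y + 4)/9 - 23*log(y + 7)/27 + C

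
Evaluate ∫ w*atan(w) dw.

w**2*atan(w)/2 - w/2 + atan(w)/2 + C

Use integration by parts with u = arctan(w), dv = w dw.
Then du = 1/(w**2 + 1) dw.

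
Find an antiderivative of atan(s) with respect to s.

s*atan(s) - log(s**2 + 1)/2 + C

Use integration by parts with u = arctan(s), dv = ds.
Then du = 1/(s**2 + 1) ds.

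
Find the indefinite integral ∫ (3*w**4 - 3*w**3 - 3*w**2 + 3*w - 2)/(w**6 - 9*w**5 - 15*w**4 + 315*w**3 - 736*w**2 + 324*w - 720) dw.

Factor the denominator: (w - 6)*(w - 5)*(w - 4)*(w + 6)*(w**2 + 1).
Partial-fraction decomposition: -(75*w + 11)/(8177*(w**2 + 1)) - 551/(6105*(w + 6)) + 269/(170*(w - 4)) - 719/(143*(w - 5)) + 787/(222*(w - 6)).
Integrate each term; A/(w−a) gives A·log|w−a|; the (Bw+D)/(w²+p²) term gives a log and an atan.

787*log(w - 6)/222 - 719*log(w - 5)/143 + 269*log(w - 4)/170 - 551*log(w + 6)/6105 - 75*log(w**2 + 1)/16354 - 11*atan(w)/8177 + C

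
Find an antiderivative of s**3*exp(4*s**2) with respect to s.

Let u = s², du = 2s ds; rewrite as (1/2)∫ u^1·exp(4u) du.
Now integrate by parts 1 time.

(4*s**2 - 1)*exp(4*s**2)/32 + C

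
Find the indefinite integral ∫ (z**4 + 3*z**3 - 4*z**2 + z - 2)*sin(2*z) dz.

-z**4*cos(2*z)/2 + z**3*sin(2*z) - 3*z**3*cos(2*z)/2 + 9*z**2*sin(2*z)/4 + 7*z**2*cos(2*z)/2 - 7*z*sin(2*z)/2 + 7*z*cos(2*z)/4 - 7*sin(2*z)/8 - 3*cos(2*z)/4 + C

Use integration by parts with u = z**4 + 3*z**3 - 4*z**2 + z - 2, dv = sin(2*z) dz, so v = -cos(2*z)/2.
Apply parts 4 times (tabular method): alternate signs, differentiate u down to 0, integrate dv up.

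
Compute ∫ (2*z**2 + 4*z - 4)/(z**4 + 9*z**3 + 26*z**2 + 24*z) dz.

-log(z)/6 + log(z + 2) + 2*log(z + 3)/3 - 3*log(z + 4)/2 + C

Factor the denominator: z*(z + 2)*(z + 3)*(z + 4).
Partial-fraction decomposition: -3/(2*(z + 4)) + 2/(3*(z + 3)) + 1/(z + 2) - 1/(6*z).
Integrate each term: A/(z−a) contributes A·log|z−a|.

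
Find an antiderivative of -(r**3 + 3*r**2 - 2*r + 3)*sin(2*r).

Use integration by parts with u = r**3 + 3*r**2 - 2*r + 3, dv = -sin(2*r) dr, so v = cos(2*r)/2.
Apply parts 3 times (tabular method): alternate signs, differentiate u down to 0, integrate dv up.

r**3*cos(2*r)/2 - 3*r**2*sin(2*r)/4 + 3*r**2*cos(2*r)/2 - 3*r*sin(2*r)/2 - 7*r*cos(2*r)/4 + 7*sin(2*r)/8 + 3*cos(2*r)/4 + C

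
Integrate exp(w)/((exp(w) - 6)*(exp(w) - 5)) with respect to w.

log(exp(w) - 6) - log(exp(w) - 5) + C

Let u = e^w, du = e^w dw.
The integral becomes ∫ du/((u-6)(u-5)); decompose into partial fractions.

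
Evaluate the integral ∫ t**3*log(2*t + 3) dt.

t**4*log(2*t + 3)/4 - t**4/16 + t**3/8 - 9*t**2/32 + 27*t/32 - 81*log(2*t + 3)/64 + C

Use integration by parts with u = log(2*t + 3), dv = t**3 dt.
Then du = 2/(2*t + 3) dt and v = t**4/4.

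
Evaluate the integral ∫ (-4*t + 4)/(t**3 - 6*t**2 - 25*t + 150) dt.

-20*log(t - 6)/11 + 8*log(t - 5)/5 + 12*log(t + 5)/55 + C

Factor the denominator: (t - 6)*(t - 5)*(t + 5).
Partial-fraction decomposition: 12/(55*(t + 5)) + 8/(5*(t - 5)) - 20/(11*(t - 6)).
Integrate each term: A/(t−a) contributes A·log|t−a|.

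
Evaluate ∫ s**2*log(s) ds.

s**3*log(s)/3 - s**3/9 + C

Use integration by parts with u = log(s), dv = s**2 ds.
Then du = 1/s ds and v = s**3/3.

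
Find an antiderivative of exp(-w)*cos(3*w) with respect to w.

3*exp(-w)*sin(3*w)/10 - exp(-w)*cos(3*w)/10 + C

Let I denote the integral. Integrate by parts with u = cos(3*w), dv = exp(-w) dw, so v = -exp(-w): I = -exp(-w)*cos(3*w) − 3·∫ exp(-w)*sin(3*w) dw.
Apply parts again with u = sin(3*w), dv = exp(-w) dw: ∫ exp(-w)*sin(3*w) dw = -exp(-w)*sin(3*w) + 3·I. Substituting back brings back I: I = 3*exp(-w)*sin(3*w) - exp(-w)*cos(3*w) − 9·I.
Solving for I: (1 + 9)·I equals the remaining terms, so I = (1/10)·(3*exp(-w)*sin(3*w) - exp(-w)*cos(3*w)).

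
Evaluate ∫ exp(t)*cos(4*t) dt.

Let I denote the integral. Integrate by parts with u = cos(4*t), dv = exp(t) dt, so v = exp(t): I = exp(t)*cos(4*t) + 4·∫ exp(t)*sin(4*t) dt.
Apply parts again with u = sin(4*t), dv = exp(t) dt: ∫ exp(t)*sin(4*t) dt = exp(t)*sin(4*t) − 4·I. Substituting back brings back I: I = 4*exp(t)*sin(4*t) + exp(t)*cos(4*t) − 16·I.
Solving for I: (1 + 16)·I equals the remaining terms, so I = (1/17)·(4*exp(t)*sin(4*t) + exp(t)*cos(4*t)).

4*exp(t)*sin(4*t)/17 + exp(t)*cos(4*t)/17 + C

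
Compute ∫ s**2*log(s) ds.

s**3*log(s)/3 - s**3/9 + C

Use integration by parts with u = log(s), dv = s**2 ds.
Then du = 1/s ds and v = s**3/3.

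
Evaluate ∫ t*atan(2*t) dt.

t**2*atan(2*t)/2 - t/4 + atan(2*t)/8 + C

Use integration by parts with u = arctan(2*t), dv = t dt.
Then du = 2/(4*t**2 + 1) dt.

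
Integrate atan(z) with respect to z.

z*atan(z) - log(z**2 + 1)/2 + C

Use integration by parts with u = arctan(z), dv = dz.
Then du = 1/(z**2 + 1) dz.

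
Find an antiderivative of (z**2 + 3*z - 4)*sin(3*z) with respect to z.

-z**2*cos(3*z)/3 + 2*z*sin(3*z)/9 - z*cos(3*z) + sin(3*z)/3 + 38*cos(3*z)/27 + C

Use integration by parts with u = z**2 + 3*z - 4, dv = sin(3*z) dz, so v = -cos(3*z)/3.
Apply parts 2 times (tabular method): alternate signs, differentiate u down to 0, integrate dv up.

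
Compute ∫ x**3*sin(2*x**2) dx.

-x**2*cos(2*x**2)/4 + sin(2*x**2)/8 + C

Let u = x², du = 2x dx; rewrite as (1/2)∫ u^1·sin(2u) du.
Now integrate by parts 1 time.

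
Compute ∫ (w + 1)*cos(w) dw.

w*sin(w) + sin(w) + cos(w) + C

Use integration by parts with u = w + 1, dv = cos(w) dw, so v = sin(w).
Apply parts 1 times (tabular method): alternate signs, differentiate u down to 0, integrate dv up.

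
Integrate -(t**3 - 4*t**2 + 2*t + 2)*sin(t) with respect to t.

Use integration by parts with u = t**3 - 4*t**2 + 2*t + 2, dv = -sin(t) dt, so v = cos(t).
Apply parts 3 times (tabular method): alternate signs, differentiate u down to 0, integrate dv up.

t**3*cos(t) - 3*t**2*sin(t) - 4*t**2*cos(t) + 8*t*sin(t) - 4*t*cos(t) + 4*sin(t) + 10*cos(t) + C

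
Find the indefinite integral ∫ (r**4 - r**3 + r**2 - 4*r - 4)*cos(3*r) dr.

Use integration by parts with u = r**4 - r**3 + r**2 - 4*r - 4, dv = cos(3*r) dr, so v = sin(3*r)/3.
Apply parts 4 times (tabular method): alternate signs, differentiate u down to 0, integrate dv up.

r**4*sin(3*r)/3 - r**3*sin(3*r)/3 + 4*r**3*cos(3*r)/9 - r**2*sin(3*r)/9 - r**2*cos(3*r)/3 - 10*r*sin(3*r)/9 - 2*r*cos(3*r)/27 - 106*sin(3*r)/81 - 10*cos(3*r)/27 + C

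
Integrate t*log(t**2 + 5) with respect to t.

t**2*log(t**2 + 5)/2 - t**2/2 + 5*log(t**2 + 5)/2 + C

Let u = t**2 + 5, so du = (2*t) dt.
The integral becomes (1/2)·∫ log(u) du; integrate by parts with u′=log(u), dv′=du.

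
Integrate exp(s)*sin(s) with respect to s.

Let I denote the integral. Integrate by parts with u = sin(s), dv = exp(s) ds, so v = exp(s): I = exp(s)*sin(s) − ∫ exp(s)*cos(s) ds.
Apply parts again with u = cos(s), dv = exp(s) ds: ∫ exp(s)*cos(s) ds = exp(s)*cos(s) + I. Substituting back brings back I: I = exp(s)*sin(s) - exp(s)*cos(s) − I.
Solving for I: (1 + 1)·I equals the remaining terms, so I = (1/2)·(exp(s)*sin(s) - exp(s)*cos(s)).

exp(s)*sin(s)/2 - exp(s)*cos(s)/2 + C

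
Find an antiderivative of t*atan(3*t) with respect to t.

Use integration by parts with u = arctan(3*t), dv = t dt.
Then du = 3/(9*t**2 + 1) dt.

t**2*atan(3*t)/2 - t/6 + atan(3*t)/18 + C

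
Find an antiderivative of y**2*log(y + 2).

y**3*log(y + 2)/3 - y**3/9 + y**2/3 - 4*y/3 + 8*log(y + 2)/3 + C

Use integration by parts with u = log(y + 2), dv = y**2 dy.
Then du = 1/(y + 2) dy and v = y**3/3.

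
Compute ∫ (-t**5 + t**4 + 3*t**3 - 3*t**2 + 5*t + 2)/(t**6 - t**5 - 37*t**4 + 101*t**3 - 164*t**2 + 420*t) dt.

log(t)/210 - 2173*log(t - 5)/3480 + 7*log(t - 3)/60 - 17999*log(t + 7)/44520 - 285*log(t**2 + 4)/6148 - 89*atan(t/2)/3074 + C

Factor the denominator: t*(t - 5)*(t - 3)*(t + 7)*(t**2 + 4).
Partial-fraction decomposition: -(285*t + 178)/(3074*(t**2 + 4)) - 17999/(44520*(t + 7)) + 7/(60*(t - 3)) - 2173/(3480*(t - 5)) + 1/(210*t).
Integrate each term; A/(t−a) gives A·log|t−a|; the (Bt+D)/(t²+p²) term gives a log and an atan.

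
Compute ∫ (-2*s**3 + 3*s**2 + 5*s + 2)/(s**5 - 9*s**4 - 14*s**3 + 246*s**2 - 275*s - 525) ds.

Factor the denominator: (s - 7)*(s - 5)*(s - 3)*(s + 1)*(s + 5).
Partial-fraction decomposition: 151/(1920*(s + 5)) - 1/(384*(s + 1)) - 5/(128*(s - 3)) + 37/(60*(s - 5)) - 251/(384*(s - 7)).
Integrate each term: A/(s−a) contributes A·log|s−a|.

-251*log(s - 7)/384 + 37*log(s - 5)/60 - 5*log(s - 3)/128 - log(s + 1)/384 + 151*log(s + 5)/1920 + C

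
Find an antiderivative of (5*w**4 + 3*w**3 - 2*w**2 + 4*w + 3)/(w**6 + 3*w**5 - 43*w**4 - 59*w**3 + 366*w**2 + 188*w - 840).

3473*log(w - 5)/6048 - 30173*log(w - 2)/97200 - 43*log(w + 2)/560 + 297*log(w + 3)/800 - 10853*log(w + 7)/19440 + 107/(540*w - 1080) + C

Factor the denominator: (w - 5)*(w - 2)**2*(w + 2)*(w + 3)*(w + 7).
Partial-fraction decomposition: -10853/(19440*(w + 7)) + 297/(800*(w + 3)) - 43/(560*(w + 2)) - 30173/(97200*(w - 2)) - 107/(540*(w - 2)**2) + 3473/(6048*(w - 5)).
Integrate each term; A/(w−a) gives A·log|w−a|; A/(w−a)² gives −A/(w−a).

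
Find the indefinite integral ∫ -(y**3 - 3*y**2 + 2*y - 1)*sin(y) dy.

Use integration by parts with u = y**3 - 3*y**2 + 2*y - 1, dv = -sin(y) dy, so v = cos(y).
Apply parts 3 times (tabular method): alternate signs, differentiate u down to 0, integrate dv up.

y**3*cos(y) - 3*y**2*sin(y) - 3*y**2*cos(y) + 6*y*sin(y) - 4*y*cos(y) + 4*sin(y) + 5*cos(y) + C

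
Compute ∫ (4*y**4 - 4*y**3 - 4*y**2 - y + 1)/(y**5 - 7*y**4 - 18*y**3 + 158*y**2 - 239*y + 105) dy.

4015*log(y - 7)/864 - 89*log(y - 3)/64 - 7*log(y - 1)/72 + 1453*log(y + 5)/1728 + 1/(18*y - 18) + C

Factor the denominator: (y - 7)*(y - 3)*(y - 1)**2*(y + 5).
Partial-fraction decomposition: 1453/(1728*(y + 5)) - 7/(72*(y - 1)) - 1/(18*(y - 1)**2) - 89/(64*(y - 3)) + 4015/(864*(y - 7)).
Integrate each term; A/(y−a) gives A·log|y−a|; A/(y−a)² gives −A/(y−a).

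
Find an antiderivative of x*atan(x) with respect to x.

x**2*atan(x)/2 - x/2 + atan(x)/2 + C

Use integration by parts with u = arctan(x), dv = x dx.
Then du = 1/(x**2 + 1) dx.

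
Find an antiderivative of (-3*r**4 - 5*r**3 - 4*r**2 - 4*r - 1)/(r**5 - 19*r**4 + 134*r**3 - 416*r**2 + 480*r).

Factor the denominator: r*(r - 6)*(r - 5)*(r - 4)**2.
Partial-fraction decomposition: -10021/(32*(r - 4)) - 1169/(8*(r - 4)**2) + 2621/(5*(r - 5)) - 5137/(24*(r - 6)) - 1/(480*r).
Integrate each term; A/(r−a) gives A·log|r−a|; A/(r−a)² gives −A/(r−a).

-log(r)/480 - 5137*log(r - 6)/24 + 2621*log(r - 5)/5 - 10021*log(r - 4)/32 + 1169/(8*r - 32) + C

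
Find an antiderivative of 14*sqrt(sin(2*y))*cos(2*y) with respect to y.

14*sin(2*y)**(3/2)/3 + C

Let u = sin(2*y), so du = (2*cos(2*y)) dy.
Rewriting, the integral becomes 7·∫ √u du = 7·(2/3)u^(3/2).
Substituting back, u = sin(2*y).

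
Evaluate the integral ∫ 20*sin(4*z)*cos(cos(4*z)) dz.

Let u = cos(4*z), so du = (-4*sin(4*z)) dz.
Rewriting, the integral becomes -5·∫ cos(u) du = -5·sin(u).
Substituting back, u = cos(4*z).

-5*sin(cos(4*z)) + C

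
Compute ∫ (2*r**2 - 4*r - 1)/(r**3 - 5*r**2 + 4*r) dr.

-log(r)/4 + 5*log(r - 4)/4 + log(r - 1) + C

Factor the denominator: r*(r - 4)*(r - 1).
Partial-fraction decomposition: 1/(r - 1) + 5/(4*(r - 4)) - 1/(4*r).
Integrate each term: A/(r−a) contributes A·log|r−a|.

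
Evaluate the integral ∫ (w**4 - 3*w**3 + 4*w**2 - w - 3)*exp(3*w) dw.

(27*w**4 - 117*w**3 + 225*w**2 - 177*w - 22)*exp(3*w)/81 + C

Use integration by parts with u = w**4 - 3*w**3 + 4*w**2 - w - 3, dv = exp(3*w) dw, so v = exp(3*w)/3.
Apply parts 4 times (tabular method): alternate signs, differentiate u down to 0, integrate dv up.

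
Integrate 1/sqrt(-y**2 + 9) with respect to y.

asin(y/3) + C

Substitute y = 3·sin(θ), so dy = 3·cos(θ) dθ and the radical becomes sqrt(-y**2 + 9) = 3·cos(θ) by the Pythagorean identity.
Integrate the resulting trig expression in θ, then back-substitute θ = asin(y/3), sin(θ) = y/3, cos(θ) = sqrt(-y**2 + 9)/3 (absorbing any constant into C).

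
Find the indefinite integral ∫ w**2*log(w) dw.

Use integration by parts with u = log(w), dv = w**2 dw.
Then du = 1/w dw and v = w**3/3.

w**3*log(w)/3 - w**3/9 + C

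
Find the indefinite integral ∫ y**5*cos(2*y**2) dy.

y**4*sin(2*y**2)/4 + y**2*cos(2*y**2)/4 - sin(2*y**2)/8 + C

Let u = y², du = 2y dy; rewrite as (1/2)∫ u^2·cos(2u) du.
Now integrate by parts 2 times.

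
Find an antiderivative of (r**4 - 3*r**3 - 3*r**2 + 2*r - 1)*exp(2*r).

(4*r**4 - 20*r**3 + 18*r**2 - 10*r + 1)*exp(2*r)/8 + C

Use integration by parts with u = r**4 - 3*r**3 - 3*r**2 + 2*r - 1, dv = exp(2*r) dr, so v = exp(2*r)/2.
Apply parts 4 times (tabular method): alternate signs, differentiate u down to 0, integrate dv up.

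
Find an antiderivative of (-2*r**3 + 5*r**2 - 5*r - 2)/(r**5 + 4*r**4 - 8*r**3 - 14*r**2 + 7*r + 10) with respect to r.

-8*log(r - 2)/63 + log(r - 1)/6 - 91*log(r + 1)/144 + 199*log(r + 5)/336 - 5/(12*r + 12) + C

Factor the denominator: (r - 2)*(r - 1)*(r + 1)**2*(r + 5).
Partial-fraction decomposition: 199/(336*(r + 5)) - 91/(144*(r + 1)) + 5/(12*(r + 1)**2) + 1/(6*(r - 1)) - 8/(63*(r - 2)).
Integrate each term; A/(r−a) gives A·log|r−a|; A/(r−a)² gives −A/(r−a).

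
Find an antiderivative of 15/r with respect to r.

15*log(r) + 5*log(2) + C

Let u = 2*r**3, so du = (6*r**2) dr.
Rewriting, the integral becomes 5·∫ 1/u du = 5·log(u).
Substituting back, u = 2*r**3.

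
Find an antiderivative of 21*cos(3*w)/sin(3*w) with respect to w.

7*log(sin(3*w)) + C

Let u = sin(3*w), so du = (3*cos(3*w)) dw.
Rewriting, the integral becomes 7·∫ 1/u du = 7·log(u).
Substituting back, u = sin(3*w).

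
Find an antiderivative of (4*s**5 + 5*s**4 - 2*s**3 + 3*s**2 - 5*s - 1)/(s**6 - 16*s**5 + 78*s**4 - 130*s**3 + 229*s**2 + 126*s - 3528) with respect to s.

Factor the denominator: (s - 7)**2*(s - 4)*(s + 2)*(s**2 + 9).
Partial-fraction decomposition: -(7473*s - 2557)/(21866*(s**2 + 9)) + 11/(6318*(s + 2)) + 211/(54*(s - 4)) + 176821/(408726*(s - 7)) + 39329/(783*(s - 7)**2).
Integrate each term; A/(s−a) gives A·log|s−a|; the (Bs+D)/(s²+p²) term gives a log and an atan.

176821*log(s - 7)/408726 + 211*log(s - 4)/54 + 11*log(s + 2)/6318 - 7473*log(s**2 + 9)/43732 + 2557*atan(s/3)/65598 - 39329/(783*s - 5481) + C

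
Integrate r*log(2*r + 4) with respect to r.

Use integration by parts with u = log(2*r + 4), dv = r dr.
Then du = 2/(2*r + 4) dr and v = r**2/2.

r**2*log(2*r + 4)/2 - r**2/4 + r - 2*log(r + 2) + C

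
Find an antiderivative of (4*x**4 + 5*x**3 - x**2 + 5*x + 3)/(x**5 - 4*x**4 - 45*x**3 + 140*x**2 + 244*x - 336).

Factor the denominator: (x - 7)*(x - 4)*(x - 1)*(x + 2)*(x + 6).
Partial-fraction decomposition: 4041/(3640*(x + 6)) - 13/(648*(x + 2)) + 8/(189*(x - 1)) - 1351/(540*(x - 4)) + 5654/(1053*(x - 7)).
Integrate each term: A/(x−a) contributes A·log|x−a|.

5654*log(x - 7)/1053 - 1351*log(x - 4)/540 + 8*log(x - 1)/189 - 13*log(x + 2)/648 + 4041*log(x + 6)/3640 + C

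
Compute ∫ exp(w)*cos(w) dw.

exp(w)*sin(w)/2 + exp(w)*cos(w)/2 + C

Let I denote the integral. Integrate by parts with u = cos(w), dv = exp(w) dw, so v = exp(w): I = exp(w)*cos(w) + ∫ exp(w)*sin(w) dw.
Apply parts again with u = sin(w), dv = exp(w) dw: ∫ exp(w)*sin(w) dw = exp(w)*sin(w) − I. Substituting back brings back I: I = exp(w)*sin(w) + exp(w)*cos(w) − I.
Solving for I: (1 + 1)·I equals the remaining terms, so I = (1/2)·(exp(w)*sin(w) + exp(w)*cos(w)).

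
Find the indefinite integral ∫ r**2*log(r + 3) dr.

Use integration by parts with u = log(r + 3), dv = r**2 dr.
Then du = 1/(r + 3) dr and v = r**3/3.

r**3*log(r + 3)/3 - r**3/9 + r**2/2 - 3*r + 9*log(r + 3) + C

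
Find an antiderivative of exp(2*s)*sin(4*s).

Let I denote the integral. Integrate by parts with u = sin(4*s), dv = exp(2*s) ds, so v = exp(2*s)/2: I = exp(2*s)*sin(4*s)/2 − 2·∫ exp(2*s)*cos(4*s) ds.
Apply parts again with u = cos(4*s), dv = exp(2*s) ds: ∫ exp(2*s)*cos(4*s) ds = exp(2*s)*cos(4*s)/2 + 2·I. Substituting back brings back I: I = exp(2*s)*sin(4*s)/2 - exp(2*s)*cos(4*s) − 4·I.
Solving for I: (1 + 4)·I equals the remaining terms, so I = (1/5)·(exp(2*s)*sin(4*s)/2 - exp(2*s)*cos(4*s)).

exp(2*s)*sin(4*s)/10 - exp(2*s)*cos(4*s)/5 + C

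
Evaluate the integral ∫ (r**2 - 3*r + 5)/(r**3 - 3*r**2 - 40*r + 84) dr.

33*log(r - 7)/65 - 3*log(r - 2)/40 + 59*log(r + 6)/104 + C

Factor the denominator: (r - 7)*(r - 2)*(r + 6).
Partial-fraction decomposition: 59/(104*(r + 6)) - 3/(40*(r - 2)) + 33/(65*(r - 7)).
Integrate each term: A/(r−a) contributes A·log|r−a|.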